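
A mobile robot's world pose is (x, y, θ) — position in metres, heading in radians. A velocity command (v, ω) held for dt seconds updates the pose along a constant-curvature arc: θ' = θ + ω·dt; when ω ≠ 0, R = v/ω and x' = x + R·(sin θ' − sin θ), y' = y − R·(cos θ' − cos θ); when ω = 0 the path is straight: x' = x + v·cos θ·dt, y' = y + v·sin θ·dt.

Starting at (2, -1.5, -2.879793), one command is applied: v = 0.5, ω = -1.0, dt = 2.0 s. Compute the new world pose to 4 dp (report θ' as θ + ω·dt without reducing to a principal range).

θ' = -2.8798 + -1.0·2.0 = -4.8798
R = v/ω = 0.5/-1.0 = -0.5000
x' = 2 + -0.5000·(sin -4.8798 − sin -2.8798) = 1.3776
y' = -1.5 − -0.5000·(cos -4.8798 − cos -2.8798) = -0.9337

(1.3776, -0.9337, -4.8798)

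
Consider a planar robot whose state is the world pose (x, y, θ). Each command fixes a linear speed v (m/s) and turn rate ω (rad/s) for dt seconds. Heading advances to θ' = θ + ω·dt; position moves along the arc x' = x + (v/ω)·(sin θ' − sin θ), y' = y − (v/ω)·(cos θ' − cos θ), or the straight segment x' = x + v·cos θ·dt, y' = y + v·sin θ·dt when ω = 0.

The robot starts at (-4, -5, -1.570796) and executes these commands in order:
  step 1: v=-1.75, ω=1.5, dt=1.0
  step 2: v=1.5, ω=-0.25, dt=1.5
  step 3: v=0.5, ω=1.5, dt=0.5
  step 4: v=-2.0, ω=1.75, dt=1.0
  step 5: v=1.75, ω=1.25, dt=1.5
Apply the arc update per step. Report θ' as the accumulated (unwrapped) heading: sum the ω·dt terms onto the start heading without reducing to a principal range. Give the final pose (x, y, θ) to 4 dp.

step 1: θ'=-0.0708 (R=-1.1667) → pose (-5.0841, -3.8363, -0.0708)
step 2: θ'=-0.4458 (R=-6.0000) → pose (-2.9215, -4.4076, -0.4458)
step 3: θ'=0.3042 (R=0.3333) → pose (-2.6779, -4.4249, 0.3042)
step 4: θ'=2.0542 (R=-1.1429) → pose (-3.3475, -6.0465, 2.0542)
step 5: θ'=3.9292 (R=1.4000) → pose (-5.5792, -5.7094, 3.9292)

(-5.5792, -5.7094, 3.9292)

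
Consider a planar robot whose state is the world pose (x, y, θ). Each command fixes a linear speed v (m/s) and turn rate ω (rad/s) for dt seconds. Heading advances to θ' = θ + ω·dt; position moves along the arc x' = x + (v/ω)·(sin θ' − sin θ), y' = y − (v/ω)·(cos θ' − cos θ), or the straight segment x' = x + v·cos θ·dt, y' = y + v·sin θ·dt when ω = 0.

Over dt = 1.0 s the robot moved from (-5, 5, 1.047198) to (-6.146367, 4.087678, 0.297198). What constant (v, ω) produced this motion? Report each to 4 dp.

v = -1.5000, ω = -0.7500

Δθ = 0.297198 − 1.047198 = -0.750000
ω = Δθ/dt = -0.750000/1.0 = -0.7500
R = Δx/(sin θ' − sin θ) = 2.0000
v = R·ω = 2.0000·-0.7500 = -1.5000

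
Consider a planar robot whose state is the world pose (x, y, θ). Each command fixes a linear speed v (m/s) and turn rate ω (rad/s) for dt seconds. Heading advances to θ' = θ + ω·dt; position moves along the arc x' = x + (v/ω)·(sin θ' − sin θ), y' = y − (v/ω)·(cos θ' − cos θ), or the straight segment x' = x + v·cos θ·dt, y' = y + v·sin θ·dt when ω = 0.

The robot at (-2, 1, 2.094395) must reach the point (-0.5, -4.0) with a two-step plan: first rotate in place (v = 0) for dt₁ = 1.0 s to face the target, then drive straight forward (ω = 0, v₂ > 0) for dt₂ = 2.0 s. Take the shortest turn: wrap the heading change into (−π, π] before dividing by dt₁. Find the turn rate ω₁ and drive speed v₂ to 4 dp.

heading to target = atan2(-4−1, -0.5−-2) = -1.2793
Δθ = wrap(-1.2793 − 2.0944) = 2.9095; ω₁ = Δθ/dt₁ = 2.9095
distance = √((-0.5−-2)² + (-4−1)²) = 5.2202; v₂ = distance/dt₂ = 2.6101

ω₁ = 2.9095, v₂ = 2.6101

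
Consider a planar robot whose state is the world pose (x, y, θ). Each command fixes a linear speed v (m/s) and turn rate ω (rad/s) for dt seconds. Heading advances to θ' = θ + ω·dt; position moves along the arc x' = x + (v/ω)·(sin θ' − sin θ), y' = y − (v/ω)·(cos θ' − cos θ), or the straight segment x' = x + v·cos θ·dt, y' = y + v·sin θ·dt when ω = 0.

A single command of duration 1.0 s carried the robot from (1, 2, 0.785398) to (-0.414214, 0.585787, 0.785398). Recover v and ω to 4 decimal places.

v = -2.0000, ω = 0.0000

Δθ = 0.785398 − 0.785398 = 0.000000
ω = Δθ/dt = 0.000000/1.0 = 0.0000
ω = 0 → v = (Δx·cos θ + Δy·sin θ)/dt = -2.0000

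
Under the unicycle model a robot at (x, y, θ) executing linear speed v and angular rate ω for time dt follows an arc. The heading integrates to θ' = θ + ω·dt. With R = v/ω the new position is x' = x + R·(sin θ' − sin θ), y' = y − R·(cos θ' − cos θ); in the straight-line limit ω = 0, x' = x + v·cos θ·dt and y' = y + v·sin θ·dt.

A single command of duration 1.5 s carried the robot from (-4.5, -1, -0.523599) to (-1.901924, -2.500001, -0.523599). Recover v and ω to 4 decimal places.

Δθ = -0.523599 − -0.523599 = 0.000000
ω = Δθ/dt = 0.000000/1.5 = 0.0000
ω = 0 → v = (Δx·cos θ + Δy·sin θ)/dt = 2.0000

v = 2.0000, ω = 0.0000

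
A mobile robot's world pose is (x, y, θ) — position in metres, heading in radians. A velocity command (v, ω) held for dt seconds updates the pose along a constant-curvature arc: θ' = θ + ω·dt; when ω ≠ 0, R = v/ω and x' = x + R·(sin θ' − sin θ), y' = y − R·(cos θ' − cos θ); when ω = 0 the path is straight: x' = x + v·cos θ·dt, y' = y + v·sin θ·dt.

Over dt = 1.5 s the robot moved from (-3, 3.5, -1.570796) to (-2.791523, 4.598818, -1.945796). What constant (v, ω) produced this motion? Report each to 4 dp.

Δθ = -1.945796 − -1.570796 = -0.375000
ω = Δθ/dt = -0.375000/1.5 = -0.2500
R = −Δy/(cos θ' − cos θ) = 3.0000
v = R·ω = 3.0000·-0.2500 = -0.7500

v = -0.7500, ω = -0.2500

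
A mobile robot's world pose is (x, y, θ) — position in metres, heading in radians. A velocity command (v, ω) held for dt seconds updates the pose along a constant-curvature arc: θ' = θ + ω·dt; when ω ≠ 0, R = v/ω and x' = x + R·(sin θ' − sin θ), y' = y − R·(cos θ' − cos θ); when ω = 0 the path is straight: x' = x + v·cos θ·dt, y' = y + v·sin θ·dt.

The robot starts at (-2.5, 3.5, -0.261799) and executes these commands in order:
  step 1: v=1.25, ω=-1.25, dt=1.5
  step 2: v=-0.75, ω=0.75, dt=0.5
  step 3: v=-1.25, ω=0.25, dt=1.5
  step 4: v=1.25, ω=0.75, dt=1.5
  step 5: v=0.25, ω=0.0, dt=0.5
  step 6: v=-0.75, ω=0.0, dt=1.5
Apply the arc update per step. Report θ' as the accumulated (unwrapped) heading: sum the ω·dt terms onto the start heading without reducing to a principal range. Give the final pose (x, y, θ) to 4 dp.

step 1: θ'=-2.1368 (R=-1.0000) → pose (-1.9148, 1.9978, -2.1368)
step 2: θ'=-1.7618 (R=-1.0000) → pose (-1.7770, 2.3442, -1.7618)
step 3: θ'=-1.3868 (R=-5.0000) → pose (-1.7705, 4.2083, -1.3868)
step 4: θ'=-0.2618 (R=1.6667) → pose (-0.5633, 2.9033, -0.2618)
step 5: θ'=-0.2618 (straight) → pose (-0.4426, 2.8710, -0.2618)
step 6: θ'=-0.2618 (straight) → pose (-1.5292, 3.1621, -0.2618)

(-1.5292, 3.1621, -0.2618)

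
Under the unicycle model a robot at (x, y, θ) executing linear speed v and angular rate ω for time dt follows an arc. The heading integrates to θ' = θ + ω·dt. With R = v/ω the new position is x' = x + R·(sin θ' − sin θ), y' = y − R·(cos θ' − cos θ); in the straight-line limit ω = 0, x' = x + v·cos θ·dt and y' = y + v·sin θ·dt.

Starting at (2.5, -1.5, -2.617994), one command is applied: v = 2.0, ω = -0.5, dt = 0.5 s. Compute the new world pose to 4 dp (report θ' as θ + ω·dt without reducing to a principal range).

(1.5808, -1.8871, -2.8680)

θ' = -2.6180 + -0.5·0.5 = -2.8680
R = v/ω = 2.0/-0.5 = -4.0000
x' = 2.5 + -4.0000·(sin -2.8680 − sin -2.6180) = 1.5808
y' = -1.5 − -4.0000·(cos -2.8680 − cos -2.6180) = -1.8871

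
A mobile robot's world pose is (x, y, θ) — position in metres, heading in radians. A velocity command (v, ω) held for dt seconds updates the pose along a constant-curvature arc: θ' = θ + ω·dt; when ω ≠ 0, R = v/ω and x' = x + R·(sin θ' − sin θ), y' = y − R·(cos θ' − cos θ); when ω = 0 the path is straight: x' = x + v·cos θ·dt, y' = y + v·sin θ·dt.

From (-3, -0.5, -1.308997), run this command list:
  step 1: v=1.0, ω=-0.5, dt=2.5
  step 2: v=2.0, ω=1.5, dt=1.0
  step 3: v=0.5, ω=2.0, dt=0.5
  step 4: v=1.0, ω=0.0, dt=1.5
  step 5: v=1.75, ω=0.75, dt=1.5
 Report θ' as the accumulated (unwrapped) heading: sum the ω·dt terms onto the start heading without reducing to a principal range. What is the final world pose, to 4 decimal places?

(-0.3799, -3.4689, 1.0660)

step 1: θ'=-2.5590 (R=-2.0000) → pose (-3.8315, -2.6877, -2.5590)
step 2: θ'=-1.0590 (R=1.3333) → pose (-4.2604, -4.4541, -1.0590)
step 3: θ'=-0.0590 (R=0.2500) → pose (-4.0571, -4.5812, -0.0590)
step 4: θ'=-0.0590 (straight) → pose (-2.5597, -4.6697, -0.0590)
step 5: θ'=1.0660 (R=2.3333) → pose (-0.3799, -3.4689, 1.0660)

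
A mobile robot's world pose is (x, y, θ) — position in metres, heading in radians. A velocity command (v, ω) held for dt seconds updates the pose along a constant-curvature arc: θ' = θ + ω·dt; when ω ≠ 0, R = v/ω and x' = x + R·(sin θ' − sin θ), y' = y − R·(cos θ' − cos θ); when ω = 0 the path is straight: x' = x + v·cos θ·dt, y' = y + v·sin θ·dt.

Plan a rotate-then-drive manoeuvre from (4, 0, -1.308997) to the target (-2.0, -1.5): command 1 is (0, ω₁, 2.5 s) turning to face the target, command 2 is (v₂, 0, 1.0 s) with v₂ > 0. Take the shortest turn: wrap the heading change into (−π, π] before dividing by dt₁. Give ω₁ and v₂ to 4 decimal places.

heading to target = atan2(-1.5−0, -2−4) = -2.8966
Δθ = wrap(-2.8966 − -1.3090) = -1.5876; ω₁ = Δθ/dt₁ = -0.6350
distance = √((-2−4)² + (-1.5−0)²) = 6.1847; v₂ = distance/dt₂ = 6.1847

ω₁ = -0.6350, v₂ = 6.1847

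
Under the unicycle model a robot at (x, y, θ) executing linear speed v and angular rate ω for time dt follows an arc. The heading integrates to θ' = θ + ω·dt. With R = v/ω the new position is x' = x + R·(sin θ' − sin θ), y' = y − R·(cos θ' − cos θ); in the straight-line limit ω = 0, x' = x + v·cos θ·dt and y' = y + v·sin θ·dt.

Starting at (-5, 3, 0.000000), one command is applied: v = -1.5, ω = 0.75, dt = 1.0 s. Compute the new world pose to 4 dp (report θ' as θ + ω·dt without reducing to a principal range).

θ' = 0.0000 + 0.75·1.0 = 0.7500
R = v/ω = -1.5/0.75 = -2.0000
x' = -5 + -2.0000·(sin 0.7500 − sin 0.0000) = -6.3633
y' = 3 − -2.0000·(cos 0.7500 − cos 0.0000) = 2.4634

(-6.3633, 2.4634, 0.7500)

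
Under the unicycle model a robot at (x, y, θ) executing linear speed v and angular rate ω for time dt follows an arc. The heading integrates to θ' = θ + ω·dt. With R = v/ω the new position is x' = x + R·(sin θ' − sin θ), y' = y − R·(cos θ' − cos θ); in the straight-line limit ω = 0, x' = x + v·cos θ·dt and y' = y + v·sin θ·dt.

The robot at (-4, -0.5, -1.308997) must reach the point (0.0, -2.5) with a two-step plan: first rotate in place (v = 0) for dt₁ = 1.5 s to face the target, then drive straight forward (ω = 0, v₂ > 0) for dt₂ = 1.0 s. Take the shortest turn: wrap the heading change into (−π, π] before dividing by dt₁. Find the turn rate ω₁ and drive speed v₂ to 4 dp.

ω₁ = 0.5636, v₂ = 4.4721

heading to target = atan2(-2.5−-0.5, 0−-4) = -0.4636
Δθ = wrap(-0.4636 − -1.3090) = 0.8453; ω₁ = Δθ/dt₁ = 0.5636
distance = √((0−-4)² + (-2.5−-0.5)²) = 4.4721; v₂ = distance/dt₂ = 4.4721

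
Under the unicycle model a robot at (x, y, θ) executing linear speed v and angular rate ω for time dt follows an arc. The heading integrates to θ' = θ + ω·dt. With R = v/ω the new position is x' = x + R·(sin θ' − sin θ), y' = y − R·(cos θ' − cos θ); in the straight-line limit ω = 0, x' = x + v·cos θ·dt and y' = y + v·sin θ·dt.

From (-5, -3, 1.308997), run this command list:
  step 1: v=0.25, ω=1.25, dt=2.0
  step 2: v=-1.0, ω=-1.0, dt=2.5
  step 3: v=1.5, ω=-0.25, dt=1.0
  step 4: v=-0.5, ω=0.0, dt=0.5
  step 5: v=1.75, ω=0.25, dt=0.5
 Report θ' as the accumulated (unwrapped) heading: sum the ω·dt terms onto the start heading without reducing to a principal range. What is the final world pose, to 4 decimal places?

step 1: θ'=3.8090 (R=0.2000) → pose (-5.3170, -2.7912, 3.8090)
step 2: θ'=1.3090 (R=1.0000) → pose (-3.7321, -3.8354, 1.3090)
step 3: θ'=1.0590 (R=-6.0000) → pose (-3.1677, -2.4498, 1.0590)
step 4: θ'=1.0590 (straight) → pose (-3.2902, -2.6678, 1.0590)
step 5: θ'=1.1840 (R=7.0000) → pose (-2.9104, -1.8802, 1.1840)

(-2.9104, -1.8802, 1.1840)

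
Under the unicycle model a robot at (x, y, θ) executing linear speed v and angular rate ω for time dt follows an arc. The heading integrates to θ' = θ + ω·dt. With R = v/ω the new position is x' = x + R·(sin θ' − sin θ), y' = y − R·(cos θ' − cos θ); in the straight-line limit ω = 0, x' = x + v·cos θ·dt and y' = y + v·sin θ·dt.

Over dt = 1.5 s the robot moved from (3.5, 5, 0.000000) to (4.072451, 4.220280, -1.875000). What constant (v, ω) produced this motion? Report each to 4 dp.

v = 0.7500, ω = -1.2500

Δθ = -1.875000 − 0.000000 = -1.875000
ω = Δθ/dt = -1.875000/1.5 = -1.2500
R = −Δy/(cos θ' − cos θ) = -0.6000
v = R·ω = -0.6000·-1.2500 = 0.7500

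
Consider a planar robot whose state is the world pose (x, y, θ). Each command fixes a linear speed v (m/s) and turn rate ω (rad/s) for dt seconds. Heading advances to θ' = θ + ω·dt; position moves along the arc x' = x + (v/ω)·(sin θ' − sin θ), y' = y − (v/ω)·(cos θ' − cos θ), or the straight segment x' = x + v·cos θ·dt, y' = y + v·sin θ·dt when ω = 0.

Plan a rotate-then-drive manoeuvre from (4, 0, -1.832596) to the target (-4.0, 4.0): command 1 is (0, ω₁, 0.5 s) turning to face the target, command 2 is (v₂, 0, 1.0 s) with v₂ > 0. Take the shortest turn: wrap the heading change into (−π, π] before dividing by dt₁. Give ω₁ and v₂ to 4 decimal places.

ω₁ = -3.5453, v₂ = 8.9443

heading to target = atan2(4−0, -4−4) = 2.6779
Δθ = wrap(2.6779 − -1.8326) = -1.7726; ω₁ = Δθ/dt₁ = -3.5453
distance = √((-4−4)² + (4−0)²) = 8.9443; v₂ = distance/dt₂ = 8.9443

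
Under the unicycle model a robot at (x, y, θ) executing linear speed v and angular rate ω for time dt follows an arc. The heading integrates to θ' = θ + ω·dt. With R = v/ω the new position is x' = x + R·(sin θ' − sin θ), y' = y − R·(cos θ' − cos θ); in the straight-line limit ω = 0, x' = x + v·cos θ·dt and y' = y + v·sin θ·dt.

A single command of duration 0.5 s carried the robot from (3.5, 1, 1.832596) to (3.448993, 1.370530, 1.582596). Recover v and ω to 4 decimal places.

Δθ = 1.582596 − 1.832596 = -0.250000
ω = Δθ/dt = -0.250000/0.5 = -0.5000
R = −Δy/(cos θ' − cos θ) = -1.5000
v = R·ω = -1.5000·-0.5000 = 0.7500

v = 0.7500, ω = -0.5000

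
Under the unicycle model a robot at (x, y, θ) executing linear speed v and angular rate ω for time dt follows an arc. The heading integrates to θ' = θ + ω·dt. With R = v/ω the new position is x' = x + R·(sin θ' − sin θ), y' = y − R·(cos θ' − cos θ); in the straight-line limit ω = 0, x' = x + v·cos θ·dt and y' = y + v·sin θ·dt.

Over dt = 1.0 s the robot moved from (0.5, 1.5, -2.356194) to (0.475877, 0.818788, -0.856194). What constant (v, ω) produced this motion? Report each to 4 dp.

v = 0.7500, ω = 1.5000

Δθ = -0.856194 − -2.356194 = 1.500000
ω = Δθ/dt = 1.500000/1.0 = 1.5000
R = −Δy/(cos θ' − cos θ) = 0.5000
v = R·ω = 0.5000·1.5000 = 0.7500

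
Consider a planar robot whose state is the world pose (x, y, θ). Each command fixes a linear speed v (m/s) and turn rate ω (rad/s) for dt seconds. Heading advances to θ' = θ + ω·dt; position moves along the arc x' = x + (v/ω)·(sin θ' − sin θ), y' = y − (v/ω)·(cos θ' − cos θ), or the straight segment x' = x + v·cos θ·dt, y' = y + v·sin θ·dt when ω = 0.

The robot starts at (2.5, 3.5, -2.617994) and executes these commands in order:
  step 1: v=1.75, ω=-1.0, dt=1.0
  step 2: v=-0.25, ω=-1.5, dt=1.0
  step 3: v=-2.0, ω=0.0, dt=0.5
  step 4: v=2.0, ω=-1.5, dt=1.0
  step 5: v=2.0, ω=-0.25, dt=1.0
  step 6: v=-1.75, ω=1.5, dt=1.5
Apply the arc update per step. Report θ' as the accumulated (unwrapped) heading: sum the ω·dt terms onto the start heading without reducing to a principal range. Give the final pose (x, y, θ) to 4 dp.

step 1: θ'=-3.6180 (R=-1.7500) → pose (0.8225, 3.4604, -3.6180)
step 2: θ'=-5.1180 (R=0.1667) → pose (0.8992, 3.2465, -5.1180)
step 3: θ'=-5.1180 (straight) → pose (0.5046, 2.3277, -5.1180)
step 4: θ'=-6.6180 (R=-1.3333) → pose (2.1679, 3.0609, -6.6180)
step 5: θ'=-6.8680 (R=-8.0000) → pose (3.9555, 2.1756, -6.8680)
step 6: θ'=-4.6180 (R=-1.1667) → pose (2.1500, 1.0929, -4.6180)

(2.1500, 1.0929, -4.6180)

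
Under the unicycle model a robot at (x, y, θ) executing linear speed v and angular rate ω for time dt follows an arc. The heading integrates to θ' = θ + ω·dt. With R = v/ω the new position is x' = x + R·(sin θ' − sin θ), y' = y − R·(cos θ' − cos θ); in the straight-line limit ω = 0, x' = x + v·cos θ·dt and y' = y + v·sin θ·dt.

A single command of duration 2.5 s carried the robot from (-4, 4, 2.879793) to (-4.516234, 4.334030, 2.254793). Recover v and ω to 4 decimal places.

v = 0.2500, ω = -0.2500

Δθ = 2.254793 − 2.879793 = -0.625000
ω = Δθ/dt = -0.625000/2.5 = -0.2500
R = Δx/(sin θ' − sin θ) = -1.0000
v = R·ω = -1.0000·-0.2500 = 0.2500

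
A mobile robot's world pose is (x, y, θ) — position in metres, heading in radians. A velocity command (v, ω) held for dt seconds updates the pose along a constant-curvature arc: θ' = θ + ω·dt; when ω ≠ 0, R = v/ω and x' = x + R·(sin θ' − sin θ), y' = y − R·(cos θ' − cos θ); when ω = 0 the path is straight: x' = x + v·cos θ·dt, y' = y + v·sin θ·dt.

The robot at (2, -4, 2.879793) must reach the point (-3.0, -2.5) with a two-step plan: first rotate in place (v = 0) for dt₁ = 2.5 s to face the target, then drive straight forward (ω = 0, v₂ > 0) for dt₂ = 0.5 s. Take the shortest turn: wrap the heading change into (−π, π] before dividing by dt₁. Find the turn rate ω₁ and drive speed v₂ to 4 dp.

heading to target = atan2(-2.5−-4, -3−2) = 2.8501
Δθ = wrap(2.8501 − 2.8798) = -0.0297; ω₁ = Δθ/dt₁ = -0.0119
distance = √((-3−2)² + (-2.5−-4)²) = 5.2202; v₂ = distance/dt₂ = 10.4403

ω₁ = -0.0119, v₂ = 10.4403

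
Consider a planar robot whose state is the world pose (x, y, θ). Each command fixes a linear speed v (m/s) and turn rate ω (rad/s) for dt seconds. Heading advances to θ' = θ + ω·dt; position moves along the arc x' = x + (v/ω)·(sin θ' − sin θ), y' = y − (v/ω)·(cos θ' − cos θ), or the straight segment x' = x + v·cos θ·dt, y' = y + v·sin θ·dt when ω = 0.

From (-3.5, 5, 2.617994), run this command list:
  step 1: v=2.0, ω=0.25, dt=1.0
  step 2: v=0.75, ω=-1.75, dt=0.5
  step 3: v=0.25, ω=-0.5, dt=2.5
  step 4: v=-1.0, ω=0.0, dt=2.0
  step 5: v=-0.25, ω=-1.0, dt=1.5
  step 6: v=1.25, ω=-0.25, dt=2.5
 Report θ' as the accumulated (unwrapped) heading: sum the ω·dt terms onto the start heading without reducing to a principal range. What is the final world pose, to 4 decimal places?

(-5.8320, 2.5376, -1.3820)

step 1: θ'=2.8680 (R=8.0000) → pose (-5.3384, 5.7742, 2.8680)
step 2: θ'=1.9930 (R=-0.4286) → pose (-5.6136, 6.0113, 1.9930)
step 3: θ'=0.7430 (R=-0.5000) → pose (-5.4957, 6.5844, 0.7430)
step 4: θ'=0.7430 (straight) → pose (-6.9686, 5.2314, 0.7430)
step 5: θ'=-0.7570 (R=0.2500) → pose (-7.3094, 5.2338, -0.7570)
step 6: θ'=-1.3820 (R=-5.0000) → pose (-5.8320, 2.5376, -1.3820)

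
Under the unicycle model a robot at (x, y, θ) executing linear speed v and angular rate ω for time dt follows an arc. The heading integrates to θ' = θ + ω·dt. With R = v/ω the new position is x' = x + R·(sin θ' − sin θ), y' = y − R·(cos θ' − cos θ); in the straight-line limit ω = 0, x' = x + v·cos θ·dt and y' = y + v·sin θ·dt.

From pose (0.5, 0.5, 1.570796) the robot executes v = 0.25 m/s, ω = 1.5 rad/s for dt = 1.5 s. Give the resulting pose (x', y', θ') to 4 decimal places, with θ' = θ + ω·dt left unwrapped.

θ' = 1.5708 + 1.5·1.5 = 3.8208
R = v/ω = 0.25/1.5 = 0.1667
x' = 0.5 + 0.1667·(sin 3.8208 − sin 1.5708) = 0.2286
y' = 0.5 − 0.1667·(cos 3.8208 − cos 1.5708) = 0.6297

(0.2286, 0.6297, 3.8208)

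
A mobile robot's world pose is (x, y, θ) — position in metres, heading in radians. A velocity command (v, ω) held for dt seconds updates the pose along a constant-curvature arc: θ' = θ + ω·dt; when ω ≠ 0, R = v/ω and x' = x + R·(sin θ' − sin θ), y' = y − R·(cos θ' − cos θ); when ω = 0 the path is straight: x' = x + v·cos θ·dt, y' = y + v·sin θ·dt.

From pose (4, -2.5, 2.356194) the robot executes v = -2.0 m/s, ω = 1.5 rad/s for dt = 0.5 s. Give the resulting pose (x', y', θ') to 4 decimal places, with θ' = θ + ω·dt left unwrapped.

θ' = 2.3562 + 1.5·0.5 = 3.1062
R = v/ω = -2.0/1.5 = -1.3333
x' = 4 + -1.3333·(sin 3.1062 − sin 2.3562) = 4.8956
y' = -2.5 − -1.3333·(cos 3.1062 − cos 2.3562) = -2.8897

(4.8956, -2.8897, 3.1062)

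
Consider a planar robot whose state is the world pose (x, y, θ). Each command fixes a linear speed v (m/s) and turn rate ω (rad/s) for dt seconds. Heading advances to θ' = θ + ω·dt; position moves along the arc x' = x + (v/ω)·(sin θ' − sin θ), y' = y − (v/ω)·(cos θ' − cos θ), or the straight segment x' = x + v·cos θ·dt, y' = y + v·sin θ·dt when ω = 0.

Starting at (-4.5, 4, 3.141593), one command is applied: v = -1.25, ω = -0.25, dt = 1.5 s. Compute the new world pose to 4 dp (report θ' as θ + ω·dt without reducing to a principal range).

θ' = 3.1416 + -0.25·1.5 = 2.7666
R = v/ω = -1.25/-0.25 = 5.0000
x' = -4.5 + 5.0000·(sin 2.7666 − sin 3.1416) = -2.6686
y' = 4 − 5.0000·(cos 2.7666 − cos 3.1416) = 3.6525

(-2.6686, 3.6525, 2.7666)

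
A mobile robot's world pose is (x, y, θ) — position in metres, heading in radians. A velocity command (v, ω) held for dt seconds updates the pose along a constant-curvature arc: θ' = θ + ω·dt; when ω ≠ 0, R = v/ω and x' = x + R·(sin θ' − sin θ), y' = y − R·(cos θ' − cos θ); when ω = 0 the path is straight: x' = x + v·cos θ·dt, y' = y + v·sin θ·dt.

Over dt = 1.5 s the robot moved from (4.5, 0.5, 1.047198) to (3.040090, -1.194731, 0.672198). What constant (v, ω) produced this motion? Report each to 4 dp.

Δθ = 0.672198 − 1.047198 = -0.375000
ω = Δθ/dt = -0.375000/1.5 = -0.2500
R = −Δy/(cos θ' − cos θ) = 6.0000
v = R·ω = 6.0000·-0.2500 = -1.5000

v = -1.5000, ω = -0.2500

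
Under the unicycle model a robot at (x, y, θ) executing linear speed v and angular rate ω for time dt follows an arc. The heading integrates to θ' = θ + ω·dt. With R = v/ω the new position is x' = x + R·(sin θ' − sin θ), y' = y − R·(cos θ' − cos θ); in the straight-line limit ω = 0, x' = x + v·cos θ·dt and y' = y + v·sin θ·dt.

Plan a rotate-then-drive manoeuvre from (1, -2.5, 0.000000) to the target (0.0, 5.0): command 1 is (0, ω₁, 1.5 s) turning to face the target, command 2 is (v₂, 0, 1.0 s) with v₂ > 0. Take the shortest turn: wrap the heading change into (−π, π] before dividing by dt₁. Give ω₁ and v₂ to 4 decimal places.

heading to target = atan2(5−-2.5, 0−1) = 1.7033
Δθ = wrap(1.7033 − 0.0000) = 1.7033; ω₁ = Δθ/dt₁ = 1.1356
distance = √((0−1)² + (5−-2.5)²) = 7.5664; v₂ = distance/dt₂ = 7.5664

ω₁ = 1.1356, v₂ = 7.5664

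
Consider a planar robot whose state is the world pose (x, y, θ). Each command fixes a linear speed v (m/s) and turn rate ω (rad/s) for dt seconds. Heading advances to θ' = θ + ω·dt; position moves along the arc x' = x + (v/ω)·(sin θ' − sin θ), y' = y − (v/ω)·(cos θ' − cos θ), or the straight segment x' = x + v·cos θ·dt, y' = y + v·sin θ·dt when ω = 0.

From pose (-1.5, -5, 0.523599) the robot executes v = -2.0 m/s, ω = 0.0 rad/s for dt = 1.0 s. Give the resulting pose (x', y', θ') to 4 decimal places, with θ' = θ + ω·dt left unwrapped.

θ' = 0.5236 + 0.0·1.0 = 0.5236
ω = 0 → straight: x' = -1.5 + -2.0·cos(0.5236)·1.0 = -3.2321
y' = -5 + -2.0·sin(0.5236)·1.0 = -6.0000

(-3.2321, -6.0000, 0.5236)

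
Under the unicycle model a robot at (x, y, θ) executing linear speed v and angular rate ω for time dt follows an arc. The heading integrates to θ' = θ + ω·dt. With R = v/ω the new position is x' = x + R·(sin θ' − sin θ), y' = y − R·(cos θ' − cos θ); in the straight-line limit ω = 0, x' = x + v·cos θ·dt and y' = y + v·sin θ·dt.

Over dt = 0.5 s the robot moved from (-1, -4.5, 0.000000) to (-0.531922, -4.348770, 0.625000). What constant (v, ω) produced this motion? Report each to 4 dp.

Δθ = 0.625000 − 0.000000 = 0.625000
ω = Δθ/dt = 0.625000/0.5 = 1.2500
R = Δx/(sin θ' − sin θ) = 0.8000
v = R·ω = 0.8000·1.2500 = 1.0000

v = 1.0000, ω = 1.2500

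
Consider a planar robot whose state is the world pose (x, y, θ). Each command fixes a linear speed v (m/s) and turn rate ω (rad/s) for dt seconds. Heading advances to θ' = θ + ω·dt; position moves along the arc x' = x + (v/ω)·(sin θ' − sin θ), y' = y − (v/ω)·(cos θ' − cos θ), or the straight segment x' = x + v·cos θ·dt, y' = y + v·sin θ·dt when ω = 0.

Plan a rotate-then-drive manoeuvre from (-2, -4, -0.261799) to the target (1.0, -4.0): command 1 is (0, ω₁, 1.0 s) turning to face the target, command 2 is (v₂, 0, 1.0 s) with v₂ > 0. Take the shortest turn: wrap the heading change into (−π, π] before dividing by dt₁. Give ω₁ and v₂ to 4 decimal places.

heading to target = atan2(-4−-4, 1−-2) = 0.0000
Δθ = wrap(0.0000 − -0.2618) = 0.2618; ω₁ = Δθ/dt₁ = 0.2618
distance = √((1−-2)² + (-4−-4)²) = 3.0000; v₂ = distance/dt₂ = 3.0000

ω₁ = 0.2618, v₂ = 3.0000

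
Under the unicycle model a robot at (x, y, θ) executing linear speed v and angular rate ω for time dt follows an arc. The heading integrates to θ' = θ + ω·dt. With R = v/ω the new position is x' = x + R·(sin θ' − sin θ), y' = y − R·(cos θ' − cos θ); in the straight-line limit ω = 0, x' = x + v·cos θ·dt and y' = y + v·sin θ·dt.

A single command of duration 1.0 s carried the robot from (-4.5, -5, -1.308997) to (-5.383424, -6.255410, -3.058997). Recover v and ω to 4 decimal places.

Δθ = -3.058997 − -1.308997 = -1.750000
ω = Δθ/dt = -1.750000/1.0 = -1.7500
R = −Δy/(cos θ' − cos θ) = -1.0000
v = R·ω = -1.0000·-1.7500 = 1.7500

v = 1.7500, ω = -1.7500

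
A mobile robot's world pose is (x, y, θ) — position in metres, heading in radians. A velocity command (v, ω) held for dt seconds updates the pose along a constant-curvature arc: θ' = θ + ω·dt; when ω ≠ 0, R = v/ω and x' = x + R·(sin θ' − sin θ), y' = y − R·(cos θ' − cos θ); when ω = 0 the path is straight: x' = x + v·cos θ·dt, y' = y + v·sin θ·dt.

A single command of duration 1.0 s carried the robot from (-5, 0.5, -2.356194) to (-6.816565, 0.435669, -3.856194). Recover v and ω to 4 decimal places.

v = 2.0000, ω = -1.5000

Δθ = -3.856194 − -2.356194 = -1.500000
ω = Δθ/dt = -1.500000/1.0 = -1.5000
R = Δx/(sin θ' − sin θ) = -1.3333
v = R·ω = -1.3333·-1.5000 = 2.0000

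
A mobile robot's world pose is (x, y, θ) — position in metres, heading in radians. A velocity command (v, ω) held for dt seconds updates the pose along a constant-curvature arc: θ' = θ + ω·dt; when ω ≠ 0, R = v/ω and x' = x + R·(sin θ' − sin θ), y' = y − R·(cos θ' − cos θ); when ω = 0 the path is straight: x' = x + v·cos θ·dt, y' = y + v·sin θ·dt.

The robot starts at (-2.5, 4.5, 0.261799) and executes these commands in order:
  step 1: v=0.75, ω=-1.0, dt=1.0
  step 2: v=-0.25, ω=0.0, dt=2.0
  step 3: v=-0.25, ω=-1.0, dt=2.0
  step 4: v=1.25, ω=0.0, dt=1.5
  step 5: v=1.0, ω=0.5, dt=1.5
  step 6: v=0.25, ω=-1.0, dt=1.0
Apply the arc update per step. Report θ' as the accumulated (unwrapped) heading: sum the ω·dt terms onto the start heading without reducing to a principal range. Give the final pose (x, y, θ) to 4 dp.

step 1: θ'=-0.7382 (R=-0.7500) → pose (-1.8012, 4.3303, -0.7382)
step 2: θ'=-0.7382 (straight) → pose (-2.1710, 4.6668, -0.7382)
step 3: θ'=-2.7382 (R=0.2500) → pose (-2.1009, 5.0816, -2.7382)
step 4: θ'=-2.7382 (straight) → pose (-3.8254, 4.3456, -2.7382)
step 5: θ'=-1.9882 (R=2.0000) → pose (-4.8686, 3.3169, -1.9882)
step 6: θ'=-2.9882 (R=-0.2500) → pose (-5.0590, 3.1712, -2.9882)

(-5.0590, 3.1712, -2.9882)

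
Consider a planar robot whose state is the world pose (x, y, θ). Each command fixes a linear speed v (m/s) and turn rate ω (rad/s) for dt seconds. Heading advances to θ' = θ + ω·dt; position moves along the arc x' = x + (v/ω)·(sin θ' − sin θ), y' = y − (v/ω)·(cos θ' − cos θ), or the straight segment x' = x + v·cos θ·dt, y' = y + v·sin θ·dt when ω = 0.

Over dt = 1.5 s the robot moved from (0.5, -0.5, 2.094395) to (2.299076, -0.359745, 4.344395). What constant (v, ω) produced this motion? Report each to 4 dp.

Δθ = 4.344395 − 2.094395 = 2.250000
ω = Δθ/dt = 2.250000/1.5 = 1.5000
R = Δx/(sin θ' − sin θ) = -1.0000
v = R·ω = -1.0000·1.5000 = -1.5000

v = -1.5000, ω = 1.5000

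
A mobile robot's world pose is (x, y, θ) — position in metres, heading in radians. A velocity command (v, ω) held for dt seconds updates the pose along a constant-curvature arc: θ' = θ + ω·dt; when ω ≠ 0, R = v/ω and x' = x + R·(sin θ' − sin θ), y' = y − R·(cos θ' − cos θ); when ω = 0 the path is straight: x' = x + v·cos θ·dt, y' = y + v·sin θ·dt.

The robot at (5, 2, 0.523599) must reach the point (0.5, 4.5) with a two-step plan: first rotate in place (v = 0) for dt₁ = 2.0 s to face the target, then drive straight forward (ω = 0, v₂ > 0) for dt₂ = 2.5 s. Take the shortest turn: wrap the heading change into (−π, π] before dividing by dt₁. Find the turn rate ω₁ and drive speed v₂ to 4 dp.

heading to target = atan2(4.5−2, 0.5−5) = 2.6345
Δθ = wrap(2.6345 − 0.5236) = 2.1109; ω₁ = Δθ/dt₁ = 1.0554
distance = √((0.5−5)² + (4.5−2)²) = 5.1478; v₂ = distance/dt₂ = 2.0591

ω₁ = 1.0554, v₂ = 2.0591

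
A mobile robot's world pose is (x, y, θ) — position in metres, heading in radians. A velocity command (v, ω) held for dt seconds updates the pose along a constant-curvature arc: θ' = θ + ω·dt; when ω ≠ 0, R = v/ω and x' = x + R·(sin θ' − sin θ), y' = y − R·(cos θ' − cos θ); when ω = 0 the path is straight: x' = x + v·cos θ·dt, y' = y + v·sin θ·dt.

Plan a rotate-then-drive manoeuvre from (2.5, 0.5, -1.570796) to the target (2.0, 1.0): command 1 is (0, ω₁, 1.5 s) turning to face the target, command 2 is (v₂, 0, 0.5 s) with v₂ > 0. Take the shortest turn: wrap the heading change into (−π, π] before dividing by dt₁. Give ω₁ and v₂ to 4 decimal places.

heading to target = atan2(1−0.5, 2−2.5) = 2.3562
Δθ = wrap(2.3562 − -1.5708) = -2.3562; ω₁ = Δθ/dt₁ = -1.5708
distance = √((2−2.5)² + (1−0.5)²) = 0.7071; v₂ = distance/dt₂ = 1.4142

ω₁ = -1.5708, v₂ = 1.4142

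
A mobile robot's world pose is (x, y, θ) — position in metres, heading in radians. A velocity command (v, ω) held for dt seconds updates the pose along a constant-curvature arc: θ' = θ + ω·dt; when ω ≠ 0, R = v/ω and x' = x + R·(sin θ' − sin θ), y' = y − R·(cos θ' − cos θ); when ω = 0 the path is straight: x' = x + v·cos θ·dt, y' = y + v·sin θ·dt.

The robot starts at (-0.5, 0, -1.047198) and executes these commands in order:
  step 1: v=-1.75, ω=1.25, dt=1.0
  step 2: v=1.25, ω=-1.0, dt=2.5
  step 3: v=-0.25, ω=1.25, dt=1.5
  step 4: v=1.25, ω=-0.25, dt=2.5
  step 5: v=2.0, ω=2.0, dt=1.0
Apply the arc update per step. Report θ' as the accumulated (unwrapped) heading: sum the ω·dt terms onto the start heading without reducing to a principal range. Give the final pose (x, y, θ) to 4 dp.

(3.0866, -3.2084, 0.9528)

step 1: θ'=0.2028 (R=-1.4000) → pose (-1.9944, 0.6713, 0.2028)
step 2: θ'=-2.2972 (R=-1.2500) → pose (-0.8082, -1.3833, -2.2972)
step 3: θ'=-0.4222 (R=-0.2000) → pose (-0.8757, -1.0680, -0.4222)
step 4: θ'=-1.0472 (R=-5.0000) → pose (1.4055, -3.1290, -1.0472)
step 5: θ'=0.9528 (R=1.0000) → pose (3.0866, -3.2084, 0.9528)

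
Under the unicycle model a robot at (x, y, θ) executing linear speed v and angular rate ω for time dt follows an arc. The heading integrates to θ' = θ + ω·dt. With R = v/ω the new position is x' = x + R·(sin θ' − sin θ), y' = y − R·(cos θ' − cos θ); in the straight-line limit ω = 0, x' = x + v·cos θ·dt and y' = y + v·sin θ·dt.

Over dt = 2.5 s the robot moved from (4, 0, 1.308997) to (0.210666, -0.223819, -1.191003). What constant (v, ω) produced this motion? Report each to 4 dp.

Δθ = -1.191003 − 1.308997 = -2.500000
ω = Δθ/dt = -2.500000/2.5 = -1.0000
R = Δx/(sin θ' − sin θ) = 2.0000
v = R·ω = 2.0000·-1.0000 = -2.0000

v = -2.0000, ω = -1.0000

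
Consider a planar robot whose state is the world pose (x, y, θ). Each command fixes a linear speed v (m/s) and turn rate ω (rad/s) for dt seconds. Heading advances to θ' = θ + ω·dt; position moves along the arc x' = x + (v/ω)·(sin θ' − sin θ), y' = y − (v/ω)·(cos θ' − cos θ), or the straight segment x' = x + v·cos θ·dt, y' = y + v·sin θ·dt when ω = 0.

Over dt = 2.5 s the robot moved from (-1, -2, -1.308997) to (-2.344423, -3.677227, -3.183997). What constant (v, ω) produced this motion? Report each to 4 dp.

v = 1.0000, ω = -0.7500

Δθ = -3.183997 − -1.308997 = -1.875000
ω = Δθ/dt = -1.875000/2.5 = -0.7500
R = −Δy/(cos θ' − cos θ) = -1.3333
v = R·ω = -1.3333·-0.7500 = 1.0000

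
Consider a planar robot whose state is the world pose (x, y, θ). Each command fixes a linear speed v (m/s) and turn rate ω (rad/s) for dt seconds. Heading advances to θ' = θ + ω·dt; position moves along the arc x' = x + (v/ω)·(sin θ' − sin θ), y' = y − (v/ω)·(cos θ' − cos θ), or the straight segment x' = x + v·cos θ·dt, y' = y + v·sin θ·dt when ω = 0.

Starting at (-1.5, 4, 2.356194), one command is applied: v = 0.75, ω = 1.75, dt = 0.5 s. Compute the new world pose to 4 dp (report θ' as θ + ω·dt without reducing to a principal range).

θ' = 2.3562 + 1.75·0.5 = 3.2312
R = v/ω = 0.75/1.75 = 0.4286
x' = -1.5 + 0.4286·(sin 3.2312 − sin 2.3562) = -1.8414
y' = 4 − 0.4286·(cos 3.2312 − cos 2.3562) = 4.1238

(-1.8414, 4.1238, 3.2312)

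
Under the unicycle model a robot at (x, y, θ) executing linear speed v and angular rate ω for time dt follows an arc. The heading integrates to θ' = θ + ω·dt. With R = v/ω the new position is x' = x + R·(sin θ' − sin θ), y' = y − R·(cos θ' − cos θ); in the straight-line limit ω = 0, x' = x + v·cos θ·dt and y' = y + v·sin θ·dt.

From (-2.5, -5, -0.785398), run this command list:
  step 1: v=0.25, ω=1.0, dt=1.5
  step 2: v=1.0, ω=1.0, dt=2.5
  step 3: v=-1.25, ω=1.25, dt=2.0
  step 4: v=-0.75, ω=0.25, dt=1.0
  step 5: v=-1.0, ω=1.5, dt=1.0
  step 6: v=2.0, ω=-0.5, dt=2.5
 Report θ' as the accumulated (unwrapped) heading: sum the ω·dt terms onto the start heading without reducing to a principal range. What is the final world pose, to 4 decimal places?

step 1: θ'=0.7146 (R=0.2500) → pose (-2.1594, -5.0121, 0.7146)
step 2: θ'=3.2146 (R=1.0000) → pose (-2.8877, -3.2594, 3.2146)
step 3: θ'=5.7146 (R=-1.0000) → pose (-2.4222, -1.4194, 5.7146)
step 4: θ'=5.9646 (R=-3.0000) → pose (-3.0978, -1.0983, 5.9646)
step 5: θ'=7.4646 (R=-0.6667) → pose (-3.9234, -1.4784, 7.4646)
step 6: θ'=6.2146 (R=-4.0000) → pose (0.0513, 0.9938, 6.2146)

(0.0513, 0.9938, 6.2146)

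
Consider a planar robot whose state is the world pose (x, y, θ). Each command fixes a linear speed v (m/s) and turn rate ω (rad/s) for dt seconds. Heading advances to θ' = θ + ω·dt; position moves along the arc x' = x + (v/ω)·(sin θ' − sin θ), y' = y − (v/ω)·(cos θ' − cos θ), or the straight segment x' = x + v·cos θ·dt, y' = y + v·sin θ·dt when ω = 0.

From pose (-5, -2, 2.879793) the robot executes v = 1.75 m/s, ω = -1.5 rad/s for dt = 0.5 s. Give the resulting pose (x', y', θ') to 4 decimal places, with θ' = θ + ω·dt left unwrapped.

(-5.6871, -1.4918, 2.1298)

θ' = 2.8798 + -1.5·0.5 = 2.1298
R = v/ω = 1.75/-1.5 = -1.1667
x' = -5 + -1.1667·(sin 2.1298 − sin 2.8798) = -5.6871
y' = -2 − -1.1667·(cos 2.1298 − cos 2.8798) = -1.4918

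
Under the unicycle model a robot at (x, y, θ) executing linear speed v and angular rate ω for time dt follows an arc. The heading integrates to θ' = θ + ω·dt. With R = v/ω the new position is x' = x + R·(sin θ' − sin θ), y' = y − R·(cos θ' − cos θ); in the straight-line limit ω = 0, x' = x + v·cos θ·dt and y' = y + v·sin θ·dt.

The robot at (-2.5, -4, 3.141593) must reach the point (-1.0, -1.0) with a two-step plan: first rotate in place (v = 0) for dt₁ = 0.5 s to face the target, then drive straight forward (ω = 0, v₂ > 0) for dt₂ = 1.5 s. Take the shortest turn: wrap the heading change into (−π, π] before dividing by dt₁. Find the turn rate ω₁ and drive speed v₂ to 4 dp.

heading to target = atan2(-1−-4, -1−-2.5) = 1.1071
Δθ = wrap(1.1071 − 3.1416) = -2.0344; ω₁ = Δθ/dt₁ = -4.0689
distance = √((-1−-2.5)² + (-1−-4)²) = 3.3541; v₂ = distance/dt₂ = 2.2361

ω₁ = -4.0689, v₂ = 2.2361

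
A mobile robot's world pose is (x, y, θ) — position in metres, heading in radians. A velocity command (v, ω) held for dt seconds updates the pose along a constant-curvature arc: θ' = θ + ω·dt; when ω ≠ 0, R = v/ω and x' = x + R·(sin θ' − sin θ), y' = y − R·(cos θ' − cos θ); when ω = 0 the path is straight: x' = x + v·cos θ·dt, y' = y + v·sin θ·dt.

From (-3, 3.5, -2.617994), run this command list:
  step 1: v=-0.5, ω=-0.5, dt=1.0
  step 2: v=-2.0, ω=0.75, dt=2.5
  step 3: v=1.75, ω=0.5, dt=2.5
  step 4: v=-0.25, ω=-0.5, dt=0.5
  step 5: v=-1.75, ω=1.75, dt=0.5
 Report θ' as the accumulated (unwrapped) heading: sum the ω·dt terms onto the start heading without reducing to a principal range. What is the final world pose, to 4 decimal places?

(2.3211, 4.6360, 0.6320)

step 1: θ'=-3.1180 (R=1.0000) → pose (-2.5236, 3.6337, -3.1180)
step 2: θ'=-1.2430 (R=-2.6667) → pose (-0.0618, 7.1582, -1.2430)
step 3: θ'=0.0070 (R=3.5000) → pose (3.2763, 4.7851, 0.0070)
step 4: θ'=-0.2430 (R=0.5000) → pose (3.1525, 4.7998, -0.2430)
step 5: θ'=0.6320 (R=-1.0000) → pose (2.3211, 4.6360, 0.6320)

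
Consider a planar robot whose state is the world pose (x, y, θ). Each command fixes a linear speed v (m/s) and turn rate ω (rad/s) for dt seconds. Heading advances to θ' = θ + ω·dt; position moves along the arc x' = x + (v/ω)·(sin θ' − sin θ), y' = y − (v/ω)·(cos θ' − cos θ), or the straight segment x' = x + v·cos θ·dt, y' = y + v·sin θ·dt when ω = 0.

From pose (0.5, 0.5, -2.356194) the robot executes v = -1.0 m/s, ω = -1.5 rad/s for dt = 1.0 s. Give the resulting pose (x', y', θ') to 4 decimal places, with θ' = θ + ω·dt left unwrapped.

(1.4083, 0.5322, -3.8562)

θ' = -2.3562 + -1.5·1.0 = -3.8562
R = v/ω = -1.0/-1.5 = 0.6667
x' = 0.5 + 0.6667·(sin -3.8562 − sin -2.3562) = 1.4083
y' = 0.5 − 0.6667·(cos -3.8562 − cos -2.3562) = 0.5322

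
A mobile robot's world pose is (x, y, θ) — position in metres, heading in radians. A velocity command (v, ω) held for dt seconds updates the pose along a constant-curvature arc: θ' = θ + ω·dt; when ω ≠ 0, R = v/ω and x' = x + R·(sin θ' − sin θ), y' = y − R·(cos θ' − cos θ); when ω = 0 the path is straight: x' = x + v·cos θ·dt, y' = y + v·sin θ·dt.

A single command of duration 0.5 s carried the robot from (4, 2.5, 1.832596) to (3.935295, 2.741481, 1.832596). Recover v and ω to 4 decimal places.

v = 0.5000, ω = 0.0000

Δθ = 1.832596 − 1.832596 = 0.000000
ω = Δθ/dt = 0.000000/0.5 = 0.0000
ω = 0 → v = (Δx·cos θ + Δy·sin θ)/dt = 0.5000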